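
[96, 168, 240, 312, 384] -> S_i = 96 + 72*i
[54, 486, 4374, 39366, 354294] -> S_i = 54*9^i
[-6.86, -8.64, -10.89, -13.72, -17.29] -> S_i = -6.86*1.26^i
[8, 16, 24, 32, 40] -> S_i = 8 + 8*i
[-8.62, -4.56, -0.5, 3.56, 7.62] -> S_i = -8.62 + 4.06*i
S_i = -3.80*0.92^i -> [-3.8, -3.5, -3.22, -2.96, -2.72]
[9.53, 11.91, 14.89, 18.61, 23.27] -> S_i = 9.53*1.25^i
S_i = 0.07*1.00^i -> [0.07, 0.07, 0.07, 0.07, 0.07]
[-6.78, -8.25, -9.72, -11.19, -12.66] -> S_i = -6.78 + -1.47*i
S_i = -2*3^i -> [-2, -6, -18, -54, -162]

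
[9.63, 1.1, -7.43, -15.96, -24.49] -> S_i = 9.63 + -8.53*i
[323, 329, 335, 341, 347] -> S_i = 323 + 6*i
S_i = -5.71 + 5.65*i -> [-5.71, -0.06, 5.59, 11.24, 16.89]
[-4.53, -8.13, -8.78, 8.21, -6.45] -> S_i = Random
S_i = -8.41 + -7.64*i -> [-8.41, -16.05, -23.69, -31.33, -38.97]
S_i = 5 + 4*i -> [5, 9, 13, 17, 21]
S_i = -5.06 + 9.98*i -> [-5.06, 4.92, 14.9, 24.88, 34.86]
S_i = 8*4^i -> [8, 32, 128, 512, 2048]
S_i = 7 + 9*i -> [7, 16, 25, 34, 43]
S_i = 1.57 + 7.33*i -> [1.57, 8.9, 16.23, 23.56, 30.89]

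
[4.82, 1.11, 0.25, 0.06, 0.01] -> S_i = 4.82*0.23^i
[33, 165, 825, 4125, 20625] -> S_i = 33*5^i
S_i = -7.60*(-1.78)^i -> [-7.6, 13.53, -24.08, 42.86, -76.29]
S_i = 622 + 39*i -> [622, 661, 700, 739, 778]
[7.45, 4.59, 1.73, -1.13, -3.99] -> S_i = 7.45 + -2.86*i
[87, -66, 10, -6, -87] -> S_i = Random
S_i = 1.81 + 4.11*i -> [1.81, 5.92, 10.03, 14.14, 18.25]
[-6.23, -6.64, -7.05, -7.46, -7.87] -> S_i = -6.23 + -0.41*i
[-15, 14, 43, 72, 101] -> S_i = -15 + 29*i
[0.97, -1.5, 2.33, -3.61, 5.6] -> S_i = 0.97*(-1.55)^i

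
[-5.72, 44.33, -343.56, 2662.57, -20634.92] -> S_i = -5.72*(-7.75)^i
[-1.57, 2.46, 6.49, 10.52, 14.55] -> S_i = -1.57 + 4.03*i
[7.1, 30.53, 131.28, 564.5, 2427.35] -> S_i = 7.10*4.30^i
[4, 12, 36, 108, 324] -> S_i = 4*3^i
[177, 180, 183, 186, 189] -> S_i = 177 + 3*i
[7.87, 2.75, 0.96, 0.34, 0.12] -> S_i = 7.87*0.35^i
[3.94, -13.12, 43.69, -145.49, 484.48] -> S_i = 3.94*(-3.33)^i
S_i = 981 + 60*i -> [981, 1041, 1101, 1161, 1221]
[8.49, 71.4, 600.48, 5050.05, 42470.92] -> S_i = 8.49*8.41^i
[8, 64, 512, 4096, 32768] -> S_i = 8*8^i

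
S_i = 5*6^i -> [5, 30, 180, 1080, 6480]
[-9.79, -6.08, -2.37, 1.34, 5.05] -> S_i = -9.79 + 3.71*i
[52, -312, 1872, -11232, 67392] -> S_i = 52*-6^i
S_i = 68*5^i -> [68, 340, 1700, 8500, 42500]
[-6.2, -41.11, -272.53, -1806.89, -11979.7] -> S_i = -6.20*6.63^i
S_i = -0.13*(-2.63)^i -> [-0.13, 0.34, -0.9, 2.36, -6.22]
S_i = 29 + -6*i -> [29, 23, 17, 11, 5]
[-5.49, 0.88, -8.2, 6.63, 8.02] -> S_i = Random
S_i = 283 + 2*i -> [283, 285, 287, 289, 291]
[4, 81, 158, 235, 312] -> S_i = 4 + 77*i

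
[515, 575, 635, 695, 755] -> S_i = 515 + 60*i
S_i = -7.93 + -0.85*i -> [-7.93, -8.78, -9.63, -10.48, -11.33]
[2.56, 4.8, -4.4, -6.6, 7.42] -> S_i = Random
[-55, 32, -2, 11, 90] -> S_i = Random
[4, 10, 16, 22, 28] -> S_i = 4 + 6*i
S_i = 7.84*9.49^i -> [7.84, 74.4, 706.07, 6700.62, 63588.84]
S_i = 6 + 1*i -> [6, 7, 8, 9, 10]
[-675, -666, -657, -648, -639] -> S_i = -675 + 9*i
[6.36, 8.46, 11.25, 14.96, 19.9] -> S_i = 6.36*1.33^i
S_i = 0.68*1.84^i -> [0.68, 1.25, 2.3, 4.24, 7.79]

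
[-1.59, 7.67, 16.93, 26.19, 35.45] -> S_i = -1.59 + 9.26*i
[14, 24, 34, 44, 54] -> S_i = 14 + 10*i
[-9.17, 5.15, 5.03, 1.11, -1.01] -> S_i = Random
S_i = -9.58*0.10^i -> [-9.58, -0.96, -0.1, -0.01, -0.0]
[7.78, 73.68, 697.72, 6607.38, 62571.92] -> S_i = 7.78*9.47^i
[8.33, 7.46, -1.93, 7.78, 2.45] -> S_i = Random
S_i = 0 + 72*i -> [0, 72, 144, 216, 288]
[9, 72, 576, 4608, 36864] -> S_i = 9*8^i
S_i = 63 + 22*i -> [63, 85, 107, 129, 151]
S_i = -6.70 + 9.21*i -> [-6.7, 2.51, 11.72, 20.93, 30.14]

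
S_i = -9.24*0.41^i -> [-9.24, -3.79, -1.55, -0.64, -0.26]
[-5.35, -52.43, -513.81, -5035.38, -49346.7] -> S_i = -5.35*9.80^i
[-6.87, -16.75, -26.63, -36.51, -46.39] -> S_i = -6.87 + -9.88*i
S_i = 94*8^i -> [94, 752, 6016, 48128, 385024]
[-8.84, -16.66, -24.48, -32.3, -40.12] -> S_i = -8.84 + -7.82*i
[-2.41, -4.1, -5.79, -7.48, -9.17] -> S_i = -2.41 + -1.69*i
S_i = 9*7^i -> [9, 63, 441, 3087, 21609]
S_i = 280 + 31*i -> [280, 311, 342, 373, 404]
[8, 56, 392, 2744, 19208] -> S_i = 8*7^i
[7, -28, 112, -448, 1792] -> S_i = 7*-4^i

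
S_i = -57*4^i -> [-57, -228, -912, -3648, -14592]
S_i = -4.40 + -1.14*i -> [-4.4, -5.54, -6.68, -7.82, -8.96]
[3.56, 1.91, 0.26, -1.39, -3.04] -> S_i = 3.56 + -1.65*i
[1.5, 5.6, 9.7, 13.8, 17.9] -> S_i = 1.50 + 4.10*i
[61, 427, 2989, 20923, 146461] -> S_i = 61*7^i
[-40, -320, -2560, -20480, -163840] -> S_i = -40*8^i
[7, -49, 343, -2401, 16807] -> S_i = 7*-7^i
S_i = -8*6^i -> [-8, -48, -288, -1728, -10368]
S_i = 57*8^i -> [57, 456, 3648, 29184, 233472]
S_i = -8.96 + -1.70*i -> [-8.96, -10.66, -12.36, -14.06, -15.76]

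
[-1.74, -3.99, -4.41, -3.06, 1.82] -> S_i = Random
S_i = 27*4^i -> [27, 108, 432, 1728, 6912]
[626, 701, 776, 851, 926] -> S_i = 626 + 75*i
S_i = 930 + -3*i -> [930, 927, 924, 921, 918]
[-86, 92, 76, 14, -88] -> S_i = Random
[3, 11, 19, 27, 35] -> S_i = 3 + 8*i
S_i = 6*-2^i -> [6, -12, 24, -48, 96]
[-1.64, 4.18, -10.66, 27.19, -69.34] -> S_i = -1.64*(-2.55)^i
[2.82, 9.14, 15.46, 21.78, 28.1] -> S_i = 2.82 + 6.32*i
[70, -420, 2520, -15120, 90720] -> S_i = 70*-6^i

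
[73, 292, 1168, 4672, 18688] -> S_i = 73*4^i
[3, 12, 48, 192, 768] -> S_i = 3*4^i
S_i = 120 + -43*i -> [120, 77, 34, -9, -52]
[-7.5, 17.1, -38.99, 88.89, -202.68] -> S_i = -7.50*(-2.28)^i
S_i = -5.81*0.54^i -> [-5.81, -3.14, -1.69, -0.91, -0.49]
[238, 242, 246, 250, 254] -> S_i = 238 + 4*i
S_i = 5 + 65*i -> [5, 70, 135, 200, 265]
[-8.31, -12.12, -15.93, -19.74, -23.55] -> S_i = -8.31 + -3.81*i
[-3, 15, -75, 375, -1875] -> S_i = -3*-5^i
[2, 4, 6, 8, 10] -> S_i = 2 + 2*i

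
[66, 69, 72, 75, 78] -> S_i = 66 + 3*i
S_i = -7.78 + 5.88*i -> [-7.78, -1.9, 3.98, 9.86, 15.74]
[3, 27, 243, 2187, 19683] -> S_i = 3*9^i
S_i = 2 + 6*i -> [2, 8, 14, 20, 26]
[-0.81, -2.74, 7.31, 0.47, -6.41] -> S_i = Random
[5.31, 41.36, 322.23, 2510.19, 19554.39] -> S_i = 5.31*7.79^i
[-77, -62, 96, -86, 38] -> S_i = Random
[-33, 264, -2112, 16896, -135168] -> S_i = -33*-8^i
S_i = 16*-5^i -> [16, -80, 400, -2000, 10000]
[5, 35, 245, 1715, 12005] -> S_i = 5*7^i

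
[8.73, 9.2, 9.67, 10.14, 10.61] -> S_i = 8.73 + 0.47*i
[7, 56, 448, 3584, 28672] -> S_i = 7*8^i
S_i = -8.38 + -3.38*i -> [-8.38, -11.76, -15.14, -18.52, -21.9]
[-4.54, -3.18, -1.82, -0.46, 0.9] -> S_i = -4.54 + 1.36*i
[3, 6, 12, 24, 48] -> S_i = 3*2^i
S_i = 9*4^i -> [9, 36, 144, 576, 2304]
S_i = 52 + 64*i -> [52, 116, 180, 244, 308]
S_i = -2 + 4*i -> [-2, 2, 6, 10, 14]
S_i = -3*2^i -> [-3, -6, -12, -24, -48]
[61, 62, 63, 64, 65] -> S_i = 61 + 1*i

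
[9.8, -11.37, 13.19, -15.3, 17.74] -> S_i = 9.80*(-1.16)^i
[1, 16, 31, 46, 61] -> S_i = 1 + 15*i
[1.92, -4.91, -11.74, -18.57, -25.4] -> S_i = 1.92 + -6.83*i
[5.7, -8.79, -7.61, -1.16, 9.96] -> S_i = Random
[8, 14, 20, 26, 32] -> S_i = 8 + 6*i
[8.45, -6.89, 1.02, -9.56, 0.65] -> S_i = Random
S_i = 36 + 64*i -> [36, 100, 164, 228, 292]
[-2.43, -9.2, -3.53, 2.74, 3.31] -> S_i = Random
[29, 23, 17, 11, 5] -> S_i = 29 + -6*i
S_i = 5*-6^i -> [5, -30, 180, -1080, 6480]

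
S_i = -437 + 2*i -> [-437, -435, -433, -431, -429]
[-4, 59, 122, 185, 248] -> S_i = -4 + 63*i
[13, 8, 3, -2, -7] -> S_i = 13 + -5*i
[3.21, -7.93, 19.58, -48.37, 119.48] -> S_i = 3.21*(-2.47)^i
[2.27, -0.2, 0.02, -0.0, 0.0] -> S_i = 2.27*(-0.09)^i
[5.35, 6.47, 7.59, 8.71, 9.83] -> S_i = 5.35 + 1.12*i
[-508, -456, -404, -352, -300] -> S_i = -508 + 52*i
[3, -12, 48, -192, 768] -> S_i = 3*-4^i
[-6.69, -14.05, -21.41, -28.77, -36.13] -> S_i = -6.69 + -7.36*i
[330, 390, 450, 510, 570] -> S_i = 330 + 60*i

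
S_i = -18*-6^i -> [-18, 108, -648, 3888, -23328]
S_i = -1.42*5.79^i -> [-1.42, -8.22, -47.6, -275.63, -1595.89]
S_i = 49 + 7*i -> [49, 56, 63, 70, 77]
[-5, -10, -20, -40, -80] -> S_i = -5*2^i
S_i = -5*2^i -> [-5, -10, -20, -40, -80]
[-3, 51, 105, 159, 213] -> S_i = -3 + 54*i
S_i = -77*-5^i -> [-77, 385, -1925, 9625, -48125]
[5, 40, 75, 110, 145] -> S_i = 5 + 35*i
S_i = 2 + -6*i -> [2, -4, -10, -16, -22]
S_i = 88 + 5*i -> [88, 93, 98, 103, 108]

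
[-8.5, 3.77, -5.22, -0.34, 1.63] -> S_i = Random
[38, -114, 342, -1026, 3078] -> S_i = 38*-3^i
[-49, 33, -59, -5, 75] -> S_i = Random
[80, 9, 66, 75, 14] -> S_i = Random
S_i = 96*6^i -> [96, 576, 3456, 20736, 124416]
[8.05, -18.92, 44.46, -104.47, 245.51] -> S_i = 8.05*(-2.35)^i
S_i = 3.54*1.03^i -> [3.54, 3.65, 3.76, 3.87, 3.98]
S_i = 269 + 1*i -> [269, 270, 271, 272, 273]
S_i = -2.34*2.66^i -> [-2.34, -6.22, -16.56, -44.04, -117.15]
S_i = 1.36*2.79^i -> [1.36, 3.79, 10.59, 29.54, 82.41]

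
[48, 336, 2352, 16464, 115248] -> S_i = 48*7^i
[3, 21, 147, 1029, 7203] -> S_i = 3*7^i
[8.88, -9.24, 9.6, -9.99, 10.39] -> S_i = 8.88*(-1.04)^i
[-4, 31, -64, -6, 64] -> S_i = Random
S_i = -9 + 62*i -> [-9, 53, 115, 177, 239]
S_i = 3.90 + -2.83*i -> [3.9, 1.07, -1.76, -4.59, -7.42]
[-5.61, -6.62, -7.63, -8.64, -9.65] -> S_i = -5.61 + -1.01*i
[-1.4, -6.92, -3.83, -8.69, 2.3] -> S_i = Random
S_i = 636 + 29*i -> [636, 665, 694, 723, 752]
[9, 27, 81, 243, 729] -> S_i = 9*3^i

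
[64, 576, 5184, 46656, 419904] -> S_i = 64*9^i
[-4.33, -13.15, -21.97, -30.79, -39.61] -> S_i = -4.33 + -8.82*i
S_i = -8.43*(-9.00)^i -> [-8.43, 75.87, -682.83, 6145.47, -55309.23]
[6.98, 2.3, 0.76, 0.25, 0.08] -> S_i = 6.98*0.33^i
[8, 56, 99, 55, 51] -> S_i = Random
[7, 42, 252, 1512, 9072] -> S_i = 7*6^i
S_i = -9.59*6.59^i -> [-9.59, -63.2, -416.48, -2744.57, -18086.74]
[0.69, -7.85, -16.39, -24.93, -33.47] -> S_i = 0.69 + -8.54*i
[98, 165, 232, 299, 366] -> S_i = 98 + 67*i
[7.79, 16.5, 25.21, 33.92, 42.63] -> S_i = 7.79 + 8.71*i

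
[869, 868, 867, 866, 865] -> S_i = 869 + -1*i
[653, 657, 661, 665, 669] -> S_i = 653 + 4*i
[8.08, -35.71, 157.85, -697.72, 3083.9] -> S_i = 8.08*(-4.42)^i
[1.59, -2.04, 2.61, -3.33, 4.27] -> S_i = 1.59*(-1.28)^i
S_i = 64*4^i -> [64, 256, 1024, 4096, 16384]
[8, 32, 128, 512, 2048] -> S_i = 8*4^i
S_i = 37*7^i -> [37, 259, 1813, 12691, 88837]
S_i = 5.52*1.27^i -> [5.52, 7.01, 8.9, 11.31, 14.36]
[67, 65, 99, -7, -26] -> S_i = Random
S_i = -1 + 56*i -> [-1, 55, 111, 167, 223]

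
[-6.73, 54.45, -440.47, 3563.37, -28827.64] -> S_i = -6.73*(-8.09)^i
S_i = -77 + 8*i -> [-77, -69, -61, -53, -45]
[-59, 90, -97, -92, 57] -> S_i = Random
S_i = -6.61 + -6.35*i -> [-6.61, -12.96, -19.31, -25.66, -32.01]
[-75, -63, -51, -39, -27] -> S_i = -75 + 12*i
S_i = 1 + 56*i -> [1, 57, 113, 169, 225]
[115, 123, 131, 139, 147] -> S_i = 115 + 8*i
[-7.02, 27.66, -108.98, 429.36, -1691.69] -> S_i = -7.02*(-3.94)^i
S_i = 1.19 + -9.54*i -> [1.19, -8.35, -17.89, -27.43, -36.97]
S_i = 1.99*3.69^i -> [1.99, 7.34, 27.1, 99.98, 368.94]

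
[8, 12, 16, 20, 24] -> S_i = 8 + 4*i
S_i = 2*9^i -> [2, 18, 162, 1458, 13122]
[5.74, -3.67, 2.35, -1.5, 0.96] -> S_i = 5.74*(-0.64)^i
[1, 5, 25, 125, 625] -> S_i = 1*5^i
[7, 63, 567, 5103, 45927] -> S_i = 7*9^i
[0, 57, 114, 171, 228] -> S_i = 0 + 57*i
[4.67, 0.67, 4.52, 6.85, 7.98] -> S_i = Random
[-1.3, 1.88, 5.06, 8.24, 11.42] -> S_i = -1.30 + 3.18*i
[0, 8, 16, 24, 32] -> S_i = 0 + 8*i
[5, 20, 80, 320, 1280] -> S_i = 5*4^i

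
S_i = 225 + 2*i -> [225, 227, 229, 231, 233]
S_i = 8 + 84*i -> [8, 92, 176, 260, 344]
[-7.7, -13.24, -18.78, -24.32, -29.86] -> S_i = -7.70 + -5.54*i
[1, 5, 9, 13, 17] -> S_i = 1 + 4*i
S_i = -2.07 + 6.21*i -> [-2.07, 4.14, 10.35, 16.56, 22.77]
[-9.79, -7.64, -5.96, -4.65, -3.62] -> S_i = -9.79*0.78^i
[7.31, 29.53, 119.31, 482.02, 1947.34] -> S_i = 7.31*4.04^i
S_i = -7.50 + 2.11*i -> [-7.5, -5.39, -3.28, -1.17, 0.94]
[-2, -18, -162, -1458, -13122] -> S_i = -2*9^i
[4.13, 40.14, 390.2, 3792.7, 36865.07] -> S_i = 4.13*9.72^i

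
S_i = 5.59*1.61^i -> [5.59, 9.0, 14.49, 23.33, 37.56]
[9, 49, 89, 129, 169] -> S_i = 9 + 40*i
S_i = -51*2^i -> [-51, -102, -204, -408, -816]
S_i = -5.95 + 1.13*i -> [-5.95, -4.82, -3.69, -2.56, -1.43]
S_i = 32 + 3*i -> [32, 35, 38, 41, 44]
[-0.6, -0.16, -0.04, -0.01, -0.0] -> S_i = -0.60*0.27^i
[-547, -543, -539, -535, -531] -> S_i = -547 + 4*i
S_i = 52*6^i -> [52, 312, 1872, 11232, 67392]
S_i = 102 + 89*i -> [102, 191, 280, 369, 458]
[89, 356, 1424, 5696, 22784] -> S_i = 89*4^i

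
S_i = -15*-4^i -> [-15, 60, -240, 960, -3840]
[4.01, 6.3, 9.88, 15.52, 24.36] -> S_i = 4.01*1.57^i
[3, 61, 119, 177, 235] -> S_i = 3 + 58*i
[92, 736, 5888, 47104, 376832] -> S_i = 92*8^i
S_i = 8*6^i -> [8, 48, 288, 1728, 10368]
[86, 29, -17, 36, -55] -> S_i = Random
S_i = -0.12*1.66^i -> [-0.12, -0.2, -0.33, -0.55, -0.91]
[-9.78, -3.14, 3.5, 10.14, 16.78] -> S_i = -9.78 + 6.64*i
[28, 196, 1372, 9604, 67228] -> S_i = 28*7^i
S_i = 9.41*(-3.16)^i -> [9.41, -29.74, 93.96, -296.93, 938.29]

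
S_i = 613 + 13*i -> [613, 626, 639, 652, 665]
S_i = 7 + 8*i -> [7, 15, 23, 31, 39]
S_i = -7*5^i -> [-7, -35, -175, -875, -4375]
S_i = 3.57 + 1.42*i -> [3.57, 4.99, 6.41, 7.83, 9.25]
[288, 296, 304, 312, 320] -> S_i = 288 + 8*i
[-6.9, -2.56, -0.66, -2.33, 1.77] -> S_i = Random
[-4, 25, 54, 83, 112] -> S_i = -4 + 29*i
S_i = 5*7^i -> [5, 35, 245, 1715, 12005]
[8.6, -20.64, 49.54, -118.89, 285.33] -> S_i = 8.60*(-2.40)^i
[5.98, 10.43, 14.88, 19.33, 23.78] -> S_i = 5.98 + 4.45*i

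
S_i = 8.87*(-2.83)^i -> [8.87, -25.1, 71.04, -201.04, 568.94]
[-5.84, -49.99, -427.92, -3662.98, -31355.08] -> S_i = -5.84*8.56^i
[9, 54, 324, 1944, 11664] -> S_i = 9*6^i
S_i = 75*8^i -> [75, 600, 4800, 38400, 307200]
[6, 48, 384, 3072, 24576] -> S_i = 6*8^i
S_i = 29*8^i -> [29, 232, 1856, 14848, 118784]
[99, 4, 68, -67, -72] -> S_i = Random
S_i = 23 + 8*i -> [23, 31, 39, 47, 55]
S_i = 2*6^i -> [2, 12, 72, 432, 2592]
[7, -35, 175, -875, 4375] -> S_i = 7*-5^i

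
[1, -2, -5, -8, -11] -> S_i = 1 + -3*i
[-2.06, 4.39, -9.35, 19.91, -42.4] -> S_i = -2.06*(-2.13)^i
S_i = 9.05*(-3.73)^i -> [9.05, -33.76, 125.91, -469.65, 1751.8]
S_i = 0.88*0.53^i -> [0.88, 0.47, 0.25, 0.13, 0.07]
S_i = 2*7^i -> [2, 14, 98, 686, 4802]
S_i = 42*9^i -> [42, 378, 3402, 30618, 275562]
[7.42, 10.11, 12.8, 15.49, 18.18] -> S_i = 7.42 + 2.69*i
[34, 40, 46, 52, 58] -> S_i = 34 + 6*i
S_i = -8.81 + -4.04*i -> [-8.81, -12.85, -16.89, -20.93, -24.97]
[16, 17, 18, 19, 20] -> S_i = 16 + 1*i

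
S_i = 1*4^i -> [1, 4, 16, 64, 256]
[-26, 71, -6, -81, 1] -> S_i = Random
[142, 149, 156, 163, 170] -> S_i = 142 + 7*i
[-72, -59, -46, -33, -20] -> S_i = -72 + 13*i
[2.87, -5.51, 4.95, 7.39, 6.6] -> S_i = Random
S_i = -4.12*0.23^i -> [-4.12, -0.95, -0.22, -0.05, -0.01]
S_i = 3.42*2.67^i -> [3.42, 9.13, 24.38, 65.1, 173.81]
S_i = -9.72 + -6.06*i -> [-9.72, -15.78, -21.84, -27.9, -33.96]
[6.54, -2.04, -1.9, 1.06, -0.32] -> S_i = Random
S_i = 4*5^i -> [4, 20, 100, 500, 2500]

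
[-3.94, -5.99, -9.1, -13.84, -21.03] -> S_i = -3.94*1.52^i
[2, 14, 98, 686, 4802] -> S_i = 2*7^i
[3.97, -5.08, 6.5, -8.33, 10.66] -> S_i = 3.97*(-1.28)^i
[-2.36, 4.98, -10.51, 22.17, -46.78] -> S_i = -2.36*(-2.11)^i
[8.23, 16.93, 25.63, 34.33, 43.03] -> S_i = 8.23 + 8.70*i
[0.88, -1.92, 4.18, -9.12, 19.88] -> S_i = 0.88*(-2.18)^i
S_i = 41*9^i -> [41, 369, 3321, 29889, 269001]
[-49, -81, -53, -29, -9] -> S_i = Random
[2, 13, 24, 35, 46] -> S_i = 2 + 11*i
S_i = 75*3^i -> [75, 225, 675, 2025, 6075]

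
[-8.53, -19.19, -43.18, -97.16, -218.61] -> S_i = -8.53*2.25^i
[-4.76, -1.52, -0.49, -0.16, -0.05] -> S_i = -4.76*0.32^i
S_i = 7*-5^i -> [7, -35, 175, -875, 4375]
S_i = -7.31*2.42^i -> [-7.31, -17.69, -42.81, -103.6, -250.71]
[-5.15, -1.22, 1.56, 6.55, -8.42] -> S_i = Random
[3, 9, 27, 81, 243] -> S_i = 3*3^i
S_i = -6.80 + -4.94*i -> [-6.8, -11.74, -16.68, -21.62, -26.56]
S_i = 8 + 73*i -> [8, 81, 154, 227, 300]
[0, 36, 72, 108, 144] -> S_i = 0 + 36*i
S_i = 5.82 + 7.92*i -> [5.82, 13.74, 21.66, 29.58, 37.5]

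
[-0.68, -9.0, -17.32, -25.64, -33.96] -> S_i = -0.68 + -8.32*i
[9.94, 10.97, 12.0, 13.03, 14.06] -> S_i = 9.94 + 1.03*i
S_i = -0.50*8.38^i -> [-0.5, -4.19, -35.11, -294.24, -2465.73]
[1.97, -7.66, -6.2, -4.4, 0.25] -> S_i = Random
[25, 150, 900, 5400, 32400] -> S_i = 25*6^i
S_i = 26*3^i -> [26, 78, 234, 702, 2106]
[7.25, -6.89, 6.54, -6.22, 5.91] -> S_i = 7.25*(-0.95)^i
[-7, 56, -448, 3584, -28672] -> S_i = -7*-8^i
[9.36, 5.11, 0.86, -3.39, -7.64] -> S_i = 9.36 + -4.25*i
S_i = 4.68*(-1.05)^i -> [4.68, -4.91, 5.16, -5.42, 5.69]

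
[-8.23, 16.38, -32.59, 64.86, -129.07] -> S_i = -8.23*(-1.99)^i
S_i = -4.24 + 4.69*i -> [-4.24, 0.45, 5.14, 9.83, 14.52]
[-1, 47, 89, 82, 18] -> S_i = Random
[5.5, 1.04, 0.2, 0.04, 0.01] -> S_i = 5.50*0.19^i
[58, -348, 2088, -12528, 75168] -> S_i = 58*-6^i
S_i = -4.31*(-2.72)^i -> [-4.31, 11.72, -31.89, 86.73, -235.91]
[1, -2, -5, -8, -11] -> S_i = 1 + -3*i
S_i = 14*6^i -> [14, 84, 504, 3024, 18144]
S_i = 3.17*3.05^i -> [3.17, 9.67, 29.49, 89.94, 274.32]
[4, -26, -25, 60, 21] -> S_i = Random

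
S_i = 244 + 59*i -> [244, 303, 362, 421, 480]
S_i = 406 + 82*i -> [406, 488, 570, 652, 734]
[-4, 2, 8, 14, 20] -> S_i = -4 + 6*i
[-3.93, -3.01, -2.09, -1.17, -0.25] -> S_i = -3.93 + 0.92*i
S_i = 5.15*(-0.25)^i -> [5.15, -1.29, 0.32, -0.08, 0.02]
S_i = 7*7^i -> [7, 49, 343, 2401, 16807]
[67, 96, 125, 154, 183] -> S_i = 67 + 29*i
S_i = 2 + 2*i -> [2, 4, 6, 8, 10]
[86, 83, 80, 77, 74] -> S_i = 86 + -3*i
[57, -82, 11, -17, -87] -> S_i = Random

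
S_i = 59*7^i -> [59, 413, 2891, 20237, 141659]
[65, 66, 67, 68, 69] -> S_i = 65 + 1*i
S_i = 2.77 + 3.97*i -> [2.77, 6.74, 10.71, 14.68, 18.65]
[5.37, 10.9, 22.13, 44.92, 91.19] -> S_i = 5.37*2.03^i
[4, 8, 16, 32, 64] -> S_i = 4*2^i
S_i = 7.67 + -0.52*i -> [7.67, 7.15, 6.63, 6.11, 5.59]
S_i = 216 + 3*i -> [216, 219, 222, 225, 228]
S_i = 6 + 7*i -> [6, 13, 20, 27, 34]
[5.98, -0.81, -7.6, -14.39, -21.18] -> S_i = 5.98 + -6.79*i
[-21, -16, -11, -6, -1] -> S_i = -21 + 5*i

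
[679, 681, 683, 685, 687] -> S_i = 679 + 2*i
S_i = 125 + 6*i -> [125, 131, 137, 143, 149]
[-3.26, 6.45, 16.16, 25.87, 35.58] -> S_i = -3.26 + 9.71*i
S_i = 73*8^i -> [73, 584, 4672, 37376, 299008]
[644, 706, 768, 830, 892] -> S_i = 644 + 62*i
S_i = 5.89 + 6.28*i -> [5.89, 12.17, 18.45, 24.73, 31.01]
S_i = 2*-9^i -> [2, -18, 162, -1458, 13122]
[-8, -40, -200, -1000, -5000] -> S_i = -8*5^i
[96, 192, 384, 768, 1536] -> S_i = 96*2^i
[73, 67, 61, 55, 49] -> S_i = 73 + -6*i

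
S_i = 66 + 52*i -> [66, 118, 170, 222, 274]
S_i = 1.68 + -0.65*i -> [1.68, 1.03, 0.38, -0.27, -0.92]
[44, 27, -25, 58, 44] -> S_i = Random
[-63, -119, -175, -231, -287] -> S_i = -63 + -56*i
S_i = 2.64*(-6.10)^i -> [2.64, -16.1, 98.23, -599.23, 3655.3]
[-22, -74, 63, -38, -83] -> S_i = Random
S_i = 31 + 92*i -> [31, 123, 215, 307, 399]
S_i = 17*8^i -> [17, 136, 1088, 8704, 69632]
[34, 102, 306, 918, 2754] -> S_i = 34*3^i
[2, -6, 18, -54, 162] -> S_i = 2*-3^i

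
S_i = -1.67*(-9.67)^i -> [-1.67, 16.15, -156.16, 1510.07, -14602.34]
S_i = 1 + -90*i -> [1, -89, -179, -269, -359]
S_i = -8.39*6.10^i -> [-8.39, -51.18, -312.19, -1904.37, -11616.66]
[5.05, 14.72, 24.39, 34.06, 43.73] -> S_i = 5.05 + 9.67*i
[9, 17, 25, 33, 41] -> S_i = 9 + 8*i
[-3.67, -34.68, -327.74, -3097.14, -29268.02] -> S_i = -3.67*9.45^i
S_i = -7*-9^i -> [-7, 63, -567, 5103, -45927]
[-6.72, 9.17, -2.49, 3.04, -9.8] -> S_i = Random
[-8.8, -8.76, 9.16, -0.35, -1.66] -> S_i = Random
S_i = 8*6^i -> [8, 48, 288, 1728, 10368]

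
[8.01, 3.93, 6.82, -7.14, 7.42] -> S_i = Random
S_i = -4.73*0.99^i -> [-4.73, -4.68, -4.64, -4.59, -4.54]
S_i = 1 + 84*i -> [1, 85, 169, 253, 337]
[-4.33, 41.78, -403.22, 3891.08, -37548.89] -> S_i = -4.33*(-9.65)^i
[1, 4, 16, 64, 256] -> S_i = 1*4^i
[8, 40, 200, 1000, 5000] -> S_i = 8*5^i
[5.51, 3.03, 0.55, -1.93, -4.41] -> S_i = 5.51 + -2.48*i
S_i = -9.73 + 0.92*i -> [-9.73, -8.81, -7.89, -6.97, -6.05]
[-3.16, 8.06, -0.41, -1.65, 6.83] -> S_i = Random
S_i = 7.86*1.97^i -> [7.86, 15.48, 30.5, 60.09, 118.38]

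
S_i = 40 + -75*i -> [40, -35, -110, -185, -260]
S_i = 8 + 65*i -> [8, 73, 138, 203, 268]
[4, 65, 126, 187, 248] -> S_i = 4 + 61*i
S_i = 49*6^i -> [49, 294, 1764, 10584, 63504]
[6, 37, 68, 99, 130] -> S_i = 6 + 31*i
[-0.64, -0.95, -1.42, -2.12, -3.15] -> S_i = -0.64*1.49^i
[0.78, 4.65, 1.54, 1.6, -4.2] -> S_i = Random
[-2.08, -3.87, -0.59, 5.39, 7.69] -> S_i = Random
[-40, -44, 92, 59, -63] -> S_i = Random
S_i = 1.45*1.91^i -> [1.45, 2.77, 5.29, 10.1, 19.3]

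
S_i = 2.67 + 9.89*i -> [2.67, 12.56, 22.45, 32.34, 42.23]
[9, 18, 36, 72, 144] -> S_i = 9*2^i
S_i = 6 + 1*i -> [6, 7, 8, 9, 10]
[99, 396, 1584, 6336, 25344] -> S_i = 99*4^i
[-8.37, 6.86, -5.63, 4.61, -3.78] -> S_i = -8.37*(-0.82)^i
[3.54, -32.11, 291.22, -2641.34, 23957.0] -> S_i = 3.54*(-9.07)^i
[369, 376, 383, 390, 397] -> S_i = 369 + 7*i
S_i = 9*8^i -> [9, 72, 576, 4608, 36864]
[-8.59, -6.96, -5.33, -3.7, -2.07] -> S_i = -8.59 + 1.63*i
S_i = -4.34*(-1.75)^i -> [-4.34, 7.6, -13.29, 23.26, -40.7]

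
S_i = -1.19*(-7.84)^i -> [-1.19, 9.33, -73.14, 573.45, -4495.84]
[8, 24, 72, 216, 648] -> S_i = 8*3^i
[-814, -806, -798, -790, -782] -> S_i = -814 + 8*i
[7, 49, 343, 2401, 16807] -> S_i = 7*7^i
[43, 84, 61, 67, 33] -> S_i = Random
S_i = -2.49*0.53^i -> [-2.49, -1.32, -0.7, -0.37, -0.2]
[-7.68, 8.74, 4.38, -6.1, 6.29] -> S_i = Random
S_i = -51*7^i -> [-51, -357, -2499, -17493, -122451]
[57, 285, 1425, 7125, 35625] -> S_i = 57*5^i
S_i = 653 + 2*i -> [653, 655, 657, 659, 661]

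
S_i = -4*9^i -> [-4, -36, -324, -2916, -26244]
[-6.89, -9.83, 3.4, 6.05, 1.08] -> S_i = Random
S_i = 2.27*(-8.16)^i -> [2.27, -18.52, 151.15, -1233.38, 10064.37]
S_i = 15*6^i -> [15, 90, 540, 3240, 19440]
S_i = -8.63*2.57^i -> [-8.63, -22.18, -57.0, -146.49, -376.48]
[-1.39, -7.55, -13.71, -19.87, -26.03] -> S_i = -1.39 + -6.16*i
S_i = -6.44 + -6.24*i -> [-6.44, -12.68, -18.92, -25.16, -31.4]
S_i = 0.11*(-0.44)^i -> [0.11, -0.05, 0.02, -0.01, 0.0]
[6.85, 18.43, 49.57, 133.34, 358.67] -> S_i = 6.85*2.69^i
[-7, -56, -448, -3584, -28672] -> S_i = -7*8^i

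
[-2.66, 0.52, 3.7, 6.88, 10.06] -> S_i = -2.66 + 3.18*i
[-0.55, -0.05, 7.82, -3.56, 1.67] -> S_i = Random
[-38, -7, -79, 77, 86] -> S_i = Random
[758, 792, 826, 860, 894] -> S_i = 758 + 34*i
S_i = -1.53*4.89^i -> [-1.53, -7.48, -36.59, -178.9, -874.84]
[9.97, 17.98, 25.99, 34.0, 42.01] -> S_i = 9.97 + 8.01*i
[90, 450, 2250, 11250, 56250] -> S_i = 90*5^i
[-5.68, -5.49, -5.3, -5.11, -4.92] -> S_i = -5.68 + 0.19*i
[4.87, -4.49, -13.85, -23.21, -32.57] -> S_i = 4.87 + -9.36*i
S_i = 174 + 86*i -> [174, 260, 346, 432, 518]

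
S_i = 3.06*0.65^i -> [3.06, 1.99, 1.29, 0.84, 0.55]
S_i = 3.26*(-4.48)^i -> [3.26, -14.6, 65.43, -293.12, 1313.2]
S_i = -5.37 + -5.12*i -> [-5.37, -10.49, -15.61, -20.73, -25.85]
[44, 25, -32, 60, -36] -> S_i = Random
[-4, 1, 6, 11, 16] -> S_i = -4 + 5*i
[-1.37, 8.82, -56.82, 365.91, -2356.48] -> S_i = -1.37*(-6.44)^i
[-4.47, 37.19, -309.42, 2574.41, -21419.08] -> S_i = -4.47*(-8.32)^i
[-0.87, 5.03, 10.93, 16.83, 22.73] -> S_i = -0.87 + 5.90*i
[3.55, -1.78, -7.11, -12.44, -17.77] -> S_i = 3.55 + -5.33*i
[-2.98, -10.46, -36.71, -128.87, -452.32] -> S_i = -2.98*3.51^i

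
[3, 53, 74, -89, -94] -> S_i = Random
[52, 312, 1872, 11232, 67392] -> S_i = 52*6^i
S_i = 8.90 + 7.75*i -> [8.9, 16.65, 24.4, 32.15, 39.9]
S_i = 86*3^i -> [86, 258, 774, 2322, 6966]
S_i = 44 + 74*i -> [44, 118, 192, 266, 340]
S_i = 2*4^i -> [2, 8, 32, 128, 512]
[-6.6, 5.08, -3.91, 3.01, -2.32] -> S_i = -6.60*(-0.77)^i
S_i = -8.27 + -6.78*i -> [-8.27, -15.05, -21.83, -28.61, -35.39]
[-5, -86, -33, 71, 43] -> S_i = Random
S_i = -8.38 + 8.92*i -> [-8.38, 0.54, 9.46, 18.38, 27.3]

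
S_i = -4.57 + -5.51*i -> [-4.57, -10.08, -15.59, -21.1, -26.61]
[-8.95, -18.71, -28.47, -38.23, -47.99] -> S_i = -8.95 + -9.76*i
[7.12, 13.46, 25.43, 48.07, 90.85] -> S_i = 7.12*1.89^i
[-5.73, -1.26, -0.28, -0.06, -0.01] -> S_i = -5.73*0.22^i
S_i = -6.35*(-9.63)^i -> [-6.35, 61.15, -588.88, 5670.91, -54610.84]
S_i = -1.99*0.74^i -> [-1.99, -1.47, -1.09, -0.81, -0.6]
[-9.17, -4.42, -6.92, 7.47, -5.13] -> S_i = Random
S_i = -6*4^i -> [-6, -24, -96, -384, -1536]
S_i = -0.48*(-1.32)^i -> [-0.48, 0.63, -0.84, 1.1, -1.46]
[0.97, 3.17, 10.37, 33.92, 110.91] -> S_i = 0.97*3.27^i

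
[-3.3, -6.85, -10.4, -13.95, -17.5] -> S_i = -3.30 + -3.55*i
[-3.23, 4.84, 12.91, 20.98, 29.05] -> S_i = -3.23 + 8.07*i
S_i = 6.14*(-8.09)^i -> [6.14, -49.67, 401.85, -3250.98, 26300.41]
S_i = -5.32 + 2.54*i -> [-5.32, -2.78, -0.24, 2.3, 4.84]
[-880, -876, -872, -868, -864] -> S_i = -880 + 4*i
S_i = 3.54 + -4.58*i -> [3.54, -1.04, -5.62, -10.2, -14.78]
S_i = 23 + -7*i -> [23, 16, 9, 2, -5]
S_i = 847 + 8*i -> [847, 855, 863, 871, 879]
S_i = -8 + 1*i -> [-8, -7, -6, -5, -4]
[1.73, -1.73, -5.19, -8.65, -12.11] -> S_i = 1.73 + -3.46*i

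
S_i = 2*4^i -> [2, 8, 32, 128, 512]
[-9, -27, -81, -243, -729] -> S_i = -9*3^i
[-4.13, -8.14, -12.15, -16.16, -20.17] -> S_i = -4.13 + -4.01*i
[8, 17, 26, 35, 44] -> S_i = 8 + 9*i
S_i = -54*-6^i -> [-54, 324, -1944, 11664, -69984]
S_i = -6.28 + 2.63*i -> [-6.28, -3.65, -1.02, 1.61, 4.24]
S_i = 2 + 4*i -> [2, 6, 10, 14, 18]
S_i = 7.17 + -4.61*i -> [7.17, 2.56, -2.05, -6.66, -11.27]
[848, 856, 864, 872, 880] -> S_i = 848 + 8*i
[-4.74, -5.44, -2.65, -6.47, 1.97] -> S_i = Random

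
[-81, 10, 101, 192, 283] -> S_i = -81 + 91*i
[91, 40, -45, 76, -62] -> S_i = Random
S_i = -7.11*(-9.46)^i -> [-7.11, 67.26, -636.29, 6019.26, -56942.19]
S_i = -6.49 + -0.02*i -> [-6.49, -6.51, -6.53, -6.55, -6.57]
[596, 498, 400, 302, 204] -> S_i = 596 + -98*i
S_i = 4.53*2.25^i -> [4.53, 10.19, 22.93, 51.6, 116.1]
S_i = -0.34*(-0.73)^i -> [-0.34, 0.25, -0.18, 0.13, -0.1]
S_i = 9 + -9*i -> [9, 0, -9, -18, -27]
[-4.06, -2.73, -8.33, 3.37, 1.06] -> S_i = Random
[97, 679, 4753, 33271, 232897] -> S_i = 97*7^i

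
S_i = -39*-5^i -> [-39, 195, -975, 4875, -24375]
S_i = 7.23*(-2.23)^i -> [7.23, -16.12, 35.95, -80.18, 178.8]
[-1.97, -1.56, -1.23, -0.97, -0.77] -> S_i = -1.97*0.79^i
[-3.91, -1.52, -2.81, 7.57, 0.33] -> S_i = Random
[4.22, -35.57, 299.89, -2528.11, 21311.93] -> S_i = 4.22*(-8.43)^i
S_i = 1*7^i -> [1, 7, 49, 343, 2401]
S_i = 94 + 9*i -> [94, 103, 112, 121, 130]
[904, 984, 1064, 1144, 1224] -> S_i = 904 + 80*i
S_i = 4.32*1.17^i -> [4.32, 5.05, 5.91, 6.92, 8.1]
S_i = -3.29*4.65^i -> [-3.29, -15.3, -71.14, -330.79, -1538.18]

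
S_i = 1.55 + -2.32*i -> [1.55, -0.77, -3.09, -5.41, -7.73]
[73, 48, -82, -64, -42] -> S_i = Random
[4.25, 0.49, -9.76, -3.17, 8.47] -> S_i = Random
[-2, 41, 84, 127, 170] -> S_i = -2 + 43*i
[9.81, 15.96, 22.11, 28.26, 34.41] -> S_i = 9.81 + 6.15*i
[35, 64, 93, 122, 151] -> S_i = 35 + 29*i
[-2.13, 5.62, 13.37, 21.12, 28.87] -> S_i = -2.13 + 7.75*i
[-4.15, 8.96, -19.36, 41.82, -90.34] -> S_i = -4.15*(-2.16)^i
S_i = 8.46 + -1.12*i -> [8.46, 7.34, 6.22, 5.1, 3.98]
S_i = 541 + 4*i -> [541, 545, 549, 553, 557]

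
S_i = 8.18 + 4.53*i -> [8.18, 12.71, 17.24, 21.77, 26.3]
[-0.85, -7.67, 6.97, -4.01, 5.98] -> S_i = Random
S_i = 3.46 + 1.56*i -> [3.46, 5.02, 6.58, 8.14, 9.7]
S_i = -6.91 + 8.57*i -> [-6.91, 1.66, 10.23, 18.8, 27.37]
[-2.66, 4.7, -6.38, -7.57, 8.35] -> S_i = Random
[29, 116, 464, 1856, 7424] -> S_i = 29*4^i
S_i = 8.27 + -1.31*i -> [8.27, 6.96, 5.65, 4.34, 3.03]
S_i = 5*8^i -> [5, 40, 320, 2560, 20480]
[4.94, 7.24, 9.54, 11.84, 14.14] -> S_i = 4.94 + 2.30*i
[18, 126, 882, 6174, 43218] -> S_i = 18*7^i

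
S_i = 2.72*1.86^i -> [2.72, 5.06, 9.41, 17.5, 32.56]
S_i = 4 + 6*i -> [4, 10, 16, 22, 28]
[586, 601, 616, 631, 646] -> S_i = 586 + 15*i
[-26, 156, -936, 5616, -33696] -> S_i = -26*-6^i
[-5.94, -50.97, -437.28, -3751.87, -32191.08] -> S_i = -5.94*8.58^i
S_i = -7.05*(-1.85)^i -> [-7.05, 13.04, -24.13, 44.64, -82.58]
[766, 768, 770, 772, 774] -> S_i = 766 + 2*i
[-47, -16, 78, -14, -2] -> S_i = Random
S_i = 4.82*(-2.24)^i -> [4.82, -10.8, 24.18, -54.17, 121.35]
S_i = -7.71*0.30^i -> [-7.71, -2.31, -0.69, -0.21, -0.06]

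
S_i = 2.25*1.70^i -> [2.25, 3.82, 6.5, 11.05, 18.79]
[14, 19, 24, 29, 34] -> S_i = 14 + 5*i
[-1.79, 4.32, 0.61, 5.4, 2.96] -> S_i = Random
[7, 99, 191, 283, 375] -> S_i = 7 + 92*i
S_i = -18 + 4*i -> [-18, -14, -10, -6, -2]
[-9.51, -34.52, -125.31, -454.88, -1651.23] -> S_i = -9.51*3.63^i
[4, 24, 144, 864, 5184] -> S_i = 4*6^i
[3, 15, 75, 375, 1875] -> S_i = 3*5^i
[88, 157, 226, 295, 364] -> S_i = 88 + 69*i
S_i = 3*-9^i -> [3, -27, 243, -2187, 19683]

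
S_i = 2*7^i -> [2, 14, 98, 686, 4802]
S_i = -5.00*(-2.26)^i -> [-5.0, 11.3, -25.54, 57.72, -130.44]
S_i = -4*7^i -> [-4, -28, -196, -1372, -9604]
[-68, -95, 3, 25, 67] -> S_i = Random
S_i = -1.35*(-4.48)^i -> [-1.35, 6.05, -27.1, 121.39, -543.81]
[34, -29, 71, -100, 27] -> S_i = Random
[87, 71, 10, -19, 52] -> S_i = Random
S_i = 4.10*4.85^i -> [4.1, 19.88, 96.44, 467.74, 2268.56]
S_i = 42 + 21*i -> [42, 63, 84, 105, 126]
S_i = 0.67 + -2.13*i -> [0.67, -1.46, -3.59, -5.72, -7.85]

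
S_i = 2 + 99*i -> [2, 101, 200, 299, 398]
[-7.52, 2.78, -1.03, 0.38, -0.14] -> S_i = -7.52*(-0.37)^i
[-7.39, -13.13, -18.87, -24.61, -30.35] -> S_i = -7.39 + -5.74*i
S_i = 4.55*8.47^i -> [4.55, 38.54, 326.42, 2764.79, 23417.74]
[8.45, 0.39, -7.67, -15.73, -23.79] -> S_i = 8.45 + -8.06*i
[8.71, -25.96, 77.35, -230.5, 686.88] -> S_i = 8.71*(-2.98)^i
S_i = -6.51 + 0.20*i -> [-6.51, -6.31, -6.11, -5.91, -5.71]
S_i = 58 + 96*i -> [58, 154, 250, 346, 442]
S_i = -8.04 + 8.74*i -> [-8.04, 0.7, 9.44, 18.18, 26.92]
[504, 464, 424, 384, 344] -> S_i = 504 + -40*i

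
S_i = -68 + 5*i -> [-68, -63, -58, -53, -48]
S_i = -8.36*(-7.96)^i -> [-8.36, 66.55, -529.7, 4216.44, -33562.83]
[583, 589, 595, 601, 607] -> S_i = 583 + 6*i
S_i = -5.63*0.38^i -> [-5.63, -2.14, -0.81, -0.31, -0.12]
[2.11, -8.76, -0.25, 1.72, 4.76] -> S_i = Random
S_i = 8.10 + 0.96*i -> [8.1, 9.06, 10.02, 10.98, 11.94]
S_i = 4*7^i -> [4, 28, 196, 1372, 9604]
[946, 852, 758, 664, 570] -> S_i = 946 + -94*i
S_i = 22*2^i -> [22, 44, 88, 176, 352]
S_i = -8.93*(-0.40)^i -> [-8.93, 3.57, -1.43, 0.57, -0.23]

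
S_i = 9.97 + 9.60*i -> [9.97, 19.57, 29.17, 38.77, 48.37]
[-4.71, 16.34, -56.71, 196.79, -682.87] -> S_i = -4.71*(-3.47)^i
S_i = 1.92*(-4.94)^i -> [1.92, -9.48, 46.85, -231.46, 1143.43]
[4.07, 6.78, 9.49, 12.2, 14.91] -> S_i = 4.07 + 2.71*i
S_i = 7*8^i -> [7, 56, 448, 3584, 28672]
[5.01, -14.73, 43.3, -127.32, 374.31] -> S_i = 5.01*(-2.94)^i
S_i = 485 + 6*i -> [485, 491, 497, 503, 509]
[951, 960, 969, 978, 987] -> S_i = 951 + 9*i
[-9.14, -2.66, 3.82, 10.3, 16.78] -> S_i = -9.14 + 6.48*i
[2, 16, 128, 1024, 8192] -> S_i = 2*8^i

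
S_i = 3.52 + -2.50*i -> [3.52, 1.02, -1.48, -3.98, -6.48]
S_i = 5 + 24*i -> [5, 29, 53, 77, 101]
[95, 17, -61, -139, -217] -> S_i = 95 + -78*i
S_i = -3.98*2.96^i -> [-3.98, -11.78, -34.87, -103.22, -305.53]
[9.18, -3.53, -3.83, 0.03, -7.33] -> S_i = Random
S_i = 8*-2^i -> [8, -16, 32, -64, 128]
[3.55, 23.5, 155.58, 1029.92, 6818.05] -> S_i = 3.55*6.62^i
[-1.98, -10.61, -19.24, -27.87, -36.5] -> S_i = -1.98 + -8.63*i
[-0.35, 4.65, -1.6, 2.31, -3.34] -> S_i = Random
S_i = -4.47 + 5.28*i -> [-4.47, 0.81, 6.09, 11.37, 16.65]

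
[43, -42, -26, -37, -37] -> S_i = Random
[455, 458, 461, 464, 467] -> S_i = 455 + 3*i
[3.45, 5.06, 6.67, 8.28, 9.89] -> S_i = 3.45 + 1.61*i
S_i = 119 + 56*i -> [119, 175, 231, 287, 343]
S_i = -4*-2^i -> [-4, 8, -16, 32, -64]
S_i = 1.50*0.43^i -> [1.5, 0.64, 0.28, 0.12, 0.05]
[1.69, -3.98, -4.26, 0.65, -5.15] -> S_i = Random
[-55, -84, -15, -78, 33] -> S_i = Random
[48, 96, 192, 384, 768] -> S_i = 48*2^i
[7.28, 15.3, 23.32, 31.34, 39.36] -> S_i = 7.28 + 8.02*i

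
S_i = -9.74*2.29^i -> [-9.74, -22.3, -51.08, -116.97, -267.86]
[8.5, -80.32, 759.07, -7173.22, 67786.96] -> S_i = 8.50*(-9.45)^i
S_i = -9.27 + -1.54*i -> [-9.27, -10.81, -12.35, -13.89, -15.43]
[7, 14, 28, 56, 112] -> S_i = 7*2^i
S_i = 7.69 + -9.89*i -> [7.69, -2.2, -12.09, -21.98, -31.87]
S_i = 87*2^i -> [87, 174, 348, 696, 1392]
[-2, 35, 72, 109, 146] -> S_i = -2 + 37*i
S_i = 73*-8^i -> [73, -584, 4672, -37376, 299008]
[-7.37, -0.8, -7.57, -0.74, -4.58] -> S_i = Random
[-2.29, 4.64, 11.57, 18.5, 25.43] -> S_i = -2.29 + 6.93*i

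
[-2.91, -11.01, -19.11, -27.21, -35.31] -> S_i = -2.91 + -8.10*i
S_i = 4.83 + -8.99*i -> [4.83, -4.16, -13.15, -22.14, -31.13]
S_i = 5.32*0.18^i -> [5.32, 0.96, 0.17, 0.03, 0.01]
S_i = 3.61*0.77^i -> [3.61, 2.78, 2.14, 1.65, 1.27]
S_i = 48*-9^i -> [48, -432, 3888, -34992, 314928]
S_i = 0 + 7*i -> [0, 7, 14, 21, 28]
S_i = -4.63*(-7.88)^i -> [-4.63, 36.48, -287.5, 2265.48, -17851.96]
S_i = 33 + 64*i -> [33, 97, 161, 225, 289]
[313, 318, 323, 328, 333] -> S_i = 313 + 5*i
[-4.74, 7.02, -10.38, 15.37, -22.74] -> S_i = -4.74*(-1.48)^i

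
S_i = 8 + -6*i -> [8, 2, -4, -10, -16]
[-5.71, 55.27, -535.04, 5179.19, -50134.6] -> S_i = -5.71*(-9.68)^i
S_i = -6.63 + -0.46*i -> [-6.63, -7.09, -7.55, -8.01, -8.47]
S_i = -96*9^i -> [-96, -864, -7776, -69984, -629856]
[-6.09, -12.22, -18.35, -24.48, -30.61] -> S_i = -6.09 + -6.13*i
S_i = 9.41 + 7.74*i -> [9.41, 17.15, 24.89, 32.63, 40.37]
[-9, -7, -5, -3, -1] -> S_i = -9 + 2*i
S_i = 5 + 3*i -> [5, 8, 11, 14, 17]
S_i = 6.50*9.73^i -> [6.5, 63.24, 615.37, 5987.59, 58259.23]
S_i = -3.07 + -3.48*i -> [-3.07, -6.55, -10.03, -13.51, -16.99]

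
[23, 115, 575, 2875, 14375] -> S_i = 23*5^i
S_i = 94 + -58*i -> [94, 36, -22, -80, -138]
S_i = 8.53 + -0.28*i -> [8.53, 8.25, 7.97, 7.69, 7.41]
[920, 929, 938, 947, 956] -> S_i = 920 + 9*i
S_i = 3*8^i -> [3, 24, 192, 1536, 12288]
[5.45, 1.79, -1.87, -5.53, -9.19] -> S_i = 5.45 + -3.66*i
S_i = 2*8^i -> [2, 16, 128, 1024, 8192]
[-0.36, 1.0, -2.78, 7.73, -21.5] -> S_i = -0.36*(-2.78)^i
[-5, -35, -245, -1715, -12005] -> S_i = -5*7^i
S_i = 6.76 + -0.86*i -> [6.76, 5.9, 5.04, 4.18, 3.32]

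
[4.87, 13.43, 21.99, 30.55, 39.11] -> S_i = 4.87 + 8.56*i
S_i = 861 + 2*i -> [861, 863, 865, 867, 869]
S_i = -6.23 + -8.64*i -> [-6.23, -14.87, -23.51, -32.15, -40.79]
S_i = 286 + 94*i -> [286, 380, 474, 568, 662]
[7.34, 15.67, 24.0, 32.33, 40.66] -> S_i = 7.34 + 8.33*i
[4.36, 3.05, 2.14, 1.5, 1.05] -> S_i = 4.36*0.70^i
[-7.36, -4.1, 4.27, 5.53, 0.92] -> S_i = Random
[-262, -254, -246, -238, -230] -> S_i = -262 + 8*i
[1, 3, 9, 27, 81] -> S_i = 1*3^i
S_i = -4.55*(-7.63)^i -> [-4.55, 34.72, -264.89, 2021.09, -15420.89]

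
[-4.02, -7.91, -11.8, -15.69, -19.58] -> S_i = -4.02 + -3.89*i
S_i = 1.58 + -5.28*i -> [1.58, -3.7, -8.98, -14.26, -19.54]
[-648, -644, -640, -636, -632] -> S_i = -648 + 4*i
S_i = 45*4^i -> [45, 180, 720, 2880, 11520]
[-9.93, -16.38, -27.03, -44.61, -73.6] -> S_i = -9.93*1.65^i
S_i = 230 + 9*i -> [230, 239, 248, 257, 266]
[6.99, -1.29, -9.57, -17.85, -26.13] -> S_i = 6.99 + -8.28*i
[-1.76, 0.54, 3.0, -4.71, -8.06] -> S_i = Random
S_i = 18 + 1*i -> [18, 19, 20, 21, 22]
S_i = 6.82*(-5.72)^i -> [6.82, -39.01, 223.14, -1276.36, 7300.77]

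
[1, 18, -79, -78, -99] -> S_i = Random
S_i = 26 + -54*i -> [26, -28, -82, -136, -190]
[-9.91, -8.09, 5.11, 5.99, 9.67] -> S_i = Random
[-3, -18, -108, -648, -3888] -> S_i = -3*6^i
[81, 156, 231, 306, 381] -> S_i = 81 + 75*i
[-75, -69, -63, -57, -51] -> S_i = -75 + 6*i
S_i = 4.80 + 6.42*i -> [4.8, 11.22, 17.64, 24.06, 30.48]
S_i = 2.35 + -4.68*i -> [2.35, -2.33, -7.01, -11.69, -16.37]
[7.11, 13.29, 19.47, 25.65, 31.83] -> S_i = 7.11 + 6.18*i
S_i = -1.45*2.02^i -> [-1.45, -2.93, -5.92, -11.95, -24.14]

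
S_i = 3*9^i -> [3, 27, 243, 2187, 19683]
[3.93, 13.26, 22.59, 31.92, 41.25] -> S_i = 3.93 + 9.33*i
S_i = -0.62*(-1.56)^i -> [-0.62, 0.97, -1.51, 2.35, -3.67]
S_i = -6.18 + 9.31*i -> [-6.18, 3.13, 12.44, 21.75, 31.06]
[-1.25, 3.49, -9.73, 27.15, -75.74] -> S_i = -1.25*(-2.79)^i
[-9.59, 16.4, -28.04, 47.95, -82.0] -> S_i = -9.59*(-1.71)^i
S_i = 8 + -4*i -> [8, 4, 0, -4, -8]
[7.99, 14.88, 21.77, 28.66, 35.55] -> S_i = 7.99 + 6.89*i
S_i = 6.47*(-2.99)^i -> [6.47, -19.35, 57.84, -172.95, 517.12]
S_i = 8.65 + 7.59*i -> [8.65, 16.24, 23.83, 31.42, 39.01]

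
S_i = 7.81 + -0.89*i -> [7.81, 6.92, 6.03, 5.14, 4.25]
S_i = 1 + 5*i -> [1, 6, 11, 16, 21]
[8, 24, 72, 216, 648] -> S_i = 8*3^i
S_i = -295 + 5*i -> [-295, -290, -285, -280, -275]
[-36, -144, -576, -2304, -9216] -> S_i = -36*4^i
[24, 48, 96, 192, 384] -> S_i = 24*2^i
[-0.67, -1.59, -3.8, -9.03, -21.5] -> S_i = -0.67*2.38^i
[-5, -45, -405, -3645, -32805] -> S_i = -5*9^i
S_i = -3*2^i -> [-3, -6, -12, -24, -48]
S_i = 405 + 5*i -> [405, 410, 415, 420, 425]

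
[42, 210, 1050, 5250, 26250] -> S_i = 42*5^i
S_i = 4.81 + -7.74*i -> [4.81, -2.93, -10.67, -18.41, -26.15]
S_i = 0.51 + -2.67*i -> [0.51, -2.16, -4.83, -7.5, -10.17]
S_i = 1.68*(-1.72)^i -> [1.68, -2.89, 4.97, -8.55, 14.7]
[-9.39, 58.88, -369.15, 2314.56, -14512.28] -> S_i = -9.39*(-6.27)^i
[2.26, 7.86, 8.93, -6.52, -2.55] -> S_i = Random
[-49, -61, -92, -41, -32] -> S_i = Random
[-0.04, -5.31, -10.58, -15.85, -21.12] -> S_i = -0.04 + -5.27*i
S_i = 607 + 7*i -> [607, 614, 621, 628, 635]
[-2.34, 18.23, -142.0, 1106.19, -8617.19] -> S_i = -2.34*(-7.79)^i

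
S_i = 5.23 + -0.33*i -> [5.23, 4.9, 4.57, 4.24, 3.91]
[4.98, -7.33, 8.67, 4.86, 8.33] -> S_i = Random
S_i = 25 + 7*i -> [25, 32, 39, 46, 53]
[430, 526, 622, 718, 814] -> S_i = 430 + 96*i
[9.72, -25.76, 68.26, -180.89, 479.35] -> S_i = 9.72*(-2.65)^i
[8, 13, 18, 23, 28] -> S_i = 8 + 5*i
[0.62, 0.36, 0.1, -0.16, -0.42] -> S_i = 0.62 + -0.26*i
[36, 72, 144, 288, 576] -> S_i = 36*2^i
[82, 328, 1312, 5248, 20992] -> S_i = 82*4^i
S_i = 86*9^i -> [86, 774, 6966, 62694, 564246]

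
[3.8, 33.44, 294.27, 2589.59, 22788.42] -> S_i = 3.80*8.80^i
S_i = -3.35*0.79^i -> [-3.35, -2.65, -2.09, -1.65, -1.3]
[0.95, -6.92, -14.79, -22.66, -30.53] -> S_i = 0.95 + -7.87*i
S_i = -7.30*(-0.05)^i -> [-7.3, 0.36, -0.02, 0.0, -0.0]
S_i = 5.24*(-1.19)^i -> [5.24, -6.24, 7.42, -8.83, 10.51]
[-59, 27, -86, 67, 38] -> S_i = Random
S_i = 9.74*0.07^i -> [9.74, 0.68, 0.05, 0.0, 0.0]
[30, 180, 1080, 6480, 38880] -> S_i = 30*6^i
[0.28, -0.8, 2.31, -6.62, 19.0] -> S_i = 0.28*(-2.87)^i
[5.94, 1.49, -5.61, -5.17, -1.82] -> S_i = Random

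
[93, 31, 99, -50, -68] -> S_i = Random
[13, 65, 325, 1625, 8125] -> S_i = 13*5^i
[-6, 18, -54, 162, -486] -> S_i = -6*-3^i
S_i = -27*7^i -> [-27, -189, -1323, -9261, -64827]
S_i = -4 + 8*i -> [-4, 4, 12, 20, 28]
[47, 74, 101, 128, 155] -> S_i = 47 + 27*i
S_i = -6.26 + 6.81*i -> [-6.26, 0.55, 7.36, 14.17, 20.98]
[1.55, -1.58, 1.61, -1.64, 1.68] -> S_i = 1.55*(-1.02)^i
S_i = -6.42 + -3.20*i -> [-6.42, -9.62, -12.82, -16.02, -19.22]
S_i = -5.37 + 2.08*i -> [-5.37, -3.29, -1.21, 0.87, 2.95]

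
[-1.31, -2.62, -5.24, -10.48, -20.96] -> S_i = -1.31*2.00^i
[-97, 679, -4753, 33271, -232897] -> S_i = -97*-7^i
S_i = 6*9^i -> [6, 54, 486, 4374, 39366]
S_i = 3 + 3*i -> [3, 6, 9, 12, 15]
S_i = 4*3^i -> [4, 12, 36, 108, 324]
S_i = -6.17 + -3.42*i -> [-6.17, -9.59, -13.01, -16.43, -19.85]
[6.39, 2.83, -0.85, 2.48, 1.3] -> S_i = Random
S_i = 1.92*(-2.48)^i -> [1.92, -4.76, 11.81, -29.29, 72.63]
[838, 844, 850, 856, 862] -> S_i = 838 + 6*i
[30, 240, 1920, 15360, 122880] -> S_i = 30*8^i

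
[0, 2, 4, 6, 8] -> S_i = 0 + 2*i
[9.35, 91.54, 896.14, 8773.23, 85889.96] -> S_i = 9.35*9.79^i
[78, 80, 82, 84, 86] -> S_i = 78 + 2*i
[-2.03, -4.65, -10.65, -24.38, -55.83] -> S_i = -2.03*2.29^i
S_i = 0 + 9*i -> [0, 9, 18, 27, 36]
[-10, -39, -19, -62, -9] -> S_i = Random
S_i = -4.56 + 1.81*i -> [-4.56, -2.75, -0.94, 0.87, 2.68]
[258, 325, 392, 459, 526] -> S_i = 258 + 67*i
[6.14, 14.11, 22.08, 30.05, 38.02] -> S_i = 6.14 + 7.97*i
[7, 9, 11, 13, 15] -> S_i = 7 + 2*i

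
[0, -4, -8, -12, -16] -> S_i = 0 + -4*i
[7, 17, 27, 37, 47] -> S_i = 7 + 10*i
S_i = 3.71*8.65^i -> [3.71, 32.09, 277.59, 2401.17, 20770.09]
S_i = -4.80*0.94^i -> [-4.8, -4.51, -4.24, -3.99, -3.75]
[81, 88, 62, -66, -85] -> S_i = Random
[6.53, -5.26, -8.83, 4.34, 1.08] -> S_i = Random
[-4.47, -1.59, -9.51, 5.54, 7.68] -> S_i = Random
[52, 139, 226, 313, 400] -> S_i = 52 + 87*i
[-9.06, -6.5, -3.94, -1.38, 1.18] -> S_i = -9.06 + 2.56*i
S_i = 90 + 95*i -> [90, 185, 280, 375, 470]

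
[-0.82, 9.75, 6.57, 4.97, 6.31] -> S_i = Random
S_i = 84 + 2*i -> [84, 86, 88, 90, 92]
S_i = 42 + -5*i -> [42, 37, 32, 27, 22]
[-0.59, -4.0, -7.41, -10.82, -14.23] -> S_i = -0.59 + -3.41*i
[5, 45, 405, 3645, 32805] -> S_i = 5*9^i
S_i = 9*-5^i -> [9, -45, 225, -1125, 5625]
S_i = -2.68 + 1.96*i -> [-2.68, -0.72, 1.24, 3.2, 5.16]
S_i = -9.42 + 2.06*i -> [-9.42, -7.36, -5.3, -3.24, -1.18]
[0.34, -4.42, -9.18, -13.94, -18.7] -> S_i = 0.34 + -4.76*i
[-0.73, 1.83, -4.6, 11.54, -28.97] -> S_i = -0.73*(-2.51)^i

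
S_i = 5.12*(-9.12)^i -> [5.12, -46.69, 425.85, -3883.78, 35420.06]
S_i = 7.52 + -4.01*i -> [7.52, 3.51, -0.5, -4.51, -8.52]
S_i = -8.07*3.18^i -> [-8.07, -25.66, -81.61, -259.51, -825.24]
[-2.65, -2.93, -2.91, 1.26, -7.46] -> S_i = Random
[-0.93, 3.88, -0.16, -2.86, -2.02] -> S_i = Random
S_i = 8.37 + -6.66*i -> [8.37, 1.71, -4.95, -11.61, -18.27]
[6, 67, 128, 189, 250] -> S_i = 6 + 61*i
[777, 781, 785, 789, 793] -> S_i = 777 + 4*i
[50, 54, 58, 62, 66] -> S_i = 50 + 4*i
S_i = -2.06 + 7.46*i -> [-2.06, 5.4, 12.86, 20.32, 27.78]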